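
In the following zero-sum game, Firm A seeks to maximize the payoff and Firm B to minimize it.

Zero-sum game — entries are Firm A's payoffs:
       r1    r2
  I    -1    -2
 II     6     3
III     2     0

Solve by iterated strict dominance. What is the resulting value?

Column r1 is strictly dominated by r2 for Firm B (-2<-1, 3<6, 0<2); eliminate r1.
Row III is strictly dominated by row II (3>0); eliminate III.
Row I is strictly dominated by row II (3>-2); eliminate I.
Only (II, r2) remains, with payoff 3.

3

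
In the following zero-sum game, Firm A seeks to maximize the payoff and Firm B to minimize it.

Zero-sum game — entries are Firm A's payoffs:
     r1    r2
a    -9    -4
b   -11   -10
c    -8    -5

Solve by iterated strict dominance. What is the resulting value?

Row b is strictly dominated by row a (-9>-11, -4>-10); eliminate b.
Column r2 is strictly dominated by r1 for Firm B (-9<-4, -8<-5); eliminate r2.
Row a is strictly dominated by row c (-8>-9); eliminate a.
Only (c, r1) remains, with payoff -8.

-8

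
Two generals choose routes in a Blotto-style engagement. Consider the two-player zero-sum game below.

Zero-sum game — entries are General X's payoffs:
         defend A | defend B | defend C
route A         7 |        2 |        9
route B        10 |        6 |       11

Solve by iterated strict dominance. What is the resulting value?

Row route A is strictly dominated by row route B (10>7, 6>2, 11>9); eliminate route A.
Column defend C is strictly dominated by defend A for General Y (10<11); eliminate defend C.
Column defend A is strictly dominated by defend B for General Y (6<10); eliminate defend A.
Only (route B, defend B) remains, with payoff 6.

6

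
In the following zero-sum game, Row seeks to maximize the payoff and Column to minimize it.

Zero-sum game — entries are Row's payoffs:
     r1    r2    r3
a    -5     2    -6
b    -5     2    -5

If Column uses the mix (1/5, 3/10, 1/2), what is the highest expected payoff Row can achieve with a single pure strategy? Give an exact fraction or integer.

a: (-5)·(1/5) + (2)·(3/10) + (-6)·(1/2) = -17/5.
b: (-5)·(1/5) + (2)·(3/10) + (-5)·(1/2) = -29/10.
The best pure response is b with expected payoff -29/10.

-29/10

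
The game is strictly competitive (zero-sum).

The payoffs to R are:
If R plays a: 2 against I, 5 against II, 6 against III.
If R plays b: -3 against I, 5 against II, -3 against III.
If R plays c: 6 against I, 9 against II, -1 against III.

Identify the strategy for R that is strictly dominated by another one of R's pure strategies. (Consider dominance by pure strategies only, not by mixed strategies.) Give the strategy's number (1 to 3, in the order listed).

2

Compare b with c: 6 > -3, 9 > 5, -1 > -3.
So c strictly dominates b for R; b is strictly dominated.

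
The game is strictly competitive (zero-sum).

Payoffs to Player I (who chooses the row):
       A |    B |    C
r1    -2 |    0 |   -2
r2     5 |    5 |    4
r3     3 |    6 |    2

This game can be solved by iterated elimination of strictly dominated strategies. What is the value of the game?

Row r1 is strictly dominated by row r2 (5>-2, 5>0, 4>-2); eliminate r1.
Column A is strictly dominated by C for Player II (4<5, 2<3); eliminate A.
Column B is strictly dominated by C for Player II (4<5, 2<6); eliminate B.
Row r3 is strictly dominated by row r2 (4>2); eliminate r3.
Only (r2, C) remains, with payoff 4.

4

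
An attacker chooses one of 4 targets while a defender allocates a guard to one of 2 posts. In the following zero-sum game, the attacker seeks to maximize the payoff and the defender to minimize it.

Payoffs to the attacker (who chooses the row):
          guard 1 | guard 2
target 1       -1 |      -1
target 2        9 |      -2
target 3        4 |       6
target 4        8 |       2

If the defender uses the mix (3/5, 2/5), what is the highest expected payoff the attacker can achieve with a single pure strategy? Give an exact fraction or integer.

target 1: (-1)·(3/5) + (-1)·(2/5) = -1.
target 2: (9)·(3/5) + (-2)·(2/5) = 23/5.
target 3: (4)·(3/5) + (6)·(2/5) = 24/5.
target 4: (8)·(3/5) + (2)·(2/5) = 28/5.
The best pure response is target 4 with expected payoff 28/5.

28/5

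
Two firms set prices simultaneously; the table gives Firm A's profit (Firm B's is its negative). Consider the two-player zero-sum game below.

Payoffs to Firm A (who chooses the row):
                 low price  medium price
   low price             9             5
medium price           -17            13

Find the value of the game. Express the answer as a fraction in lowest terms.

Row minima are 5 and -17, so Firm A's maximin is 5; column maxima are 9 and 13, so Firm B's minimax is 9. These differ, so the equilibrium is in mixed strategies.
Let Firm A play low price with probability p. Firm B is indifferent when 9p − 17(1−p) = 5p + 13(1−p), giving p = 15/17.
Let Firm B play low price with probability q. Firm A is indifferent when 9q + 5(1−q) = −17q + 13(1−q), giving q = 4/17.
The value is 9·(4/17) + (5)·(13/17) = 101/17.

101/17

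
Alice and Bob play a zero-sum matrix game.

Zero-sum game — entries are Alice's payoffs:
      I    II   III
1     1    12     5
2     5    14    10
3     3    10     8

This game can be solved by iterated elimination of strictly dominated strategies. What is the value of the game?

5

Row 3 is strictly dominated by row 2 (5>3, 14>10, 10>8); eliminate 3.
Column II is strictly dominated by I for Bob (1<12, 5<14); eliminate II.
Column III is strictly dominated by I for Bob (1<5, 5<10); eliminate III.
Row 1 is strictly dominated by row 2 (5>1); eliminate 1.
Only (2, I) remains, with payoff 5.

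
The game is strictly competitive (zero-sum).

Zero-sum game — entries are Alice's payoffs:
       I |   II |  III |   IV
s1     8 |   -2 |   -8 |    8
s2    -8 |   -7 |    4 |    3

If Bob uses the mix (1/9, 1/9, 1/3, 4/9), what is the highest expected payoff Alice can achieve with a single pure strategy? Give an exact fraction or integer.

14/9

s1: (8)·(1/9) + (-2)·(1/9) + (-8)·(1/3) + (8)·(4/9) = 14/9.
s2: (-8)·(1/9) + (-7)·(1/9) + (4)·(1/3) + (3)·(4/9) = 1.
The best pure response is s1 with expected payoff 14/9.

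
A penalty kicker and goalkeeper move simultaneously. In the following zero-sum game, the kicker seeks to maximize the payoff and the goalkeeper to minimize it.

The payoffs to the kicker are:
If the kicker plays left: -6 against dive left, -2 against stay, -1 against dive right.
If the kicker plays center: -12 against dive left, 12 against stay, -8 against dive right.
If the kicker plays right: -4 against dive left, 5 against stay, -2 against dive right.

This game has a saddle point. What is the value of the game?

Row minima: -6, -12, -4 → the kicker's maximin is -4.
Column maxima: -4, 12, -1 → the goalkeeper's minimax is -4.
They coincide at (right, dive left), so the value is -4.

-4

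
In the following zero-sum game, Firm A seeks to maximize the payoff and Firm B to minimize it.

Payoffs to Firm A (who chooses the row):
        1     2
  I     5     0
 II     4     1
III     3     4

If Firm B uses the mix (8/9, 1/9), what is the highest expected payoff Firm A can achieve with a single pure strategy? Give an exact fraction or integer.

I: (5)·(8/9) + (0)·(1/9) = 40/9.
II: (4)·(8/9) + (1)·(1/9) = 11/3.
III: (3)·(8/9) + (4)·(1/9) = 28/9.
The best pure response is I with expected payoff 40/9.

40/9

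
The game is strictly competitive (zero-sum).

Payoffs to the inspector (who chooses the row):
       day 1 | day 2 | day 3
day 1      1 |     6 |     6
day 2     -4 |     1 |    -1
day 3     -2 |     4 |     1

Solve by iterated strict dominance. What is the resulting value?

Column day 3 is strictly dominated by day 1 for the inspectee (1<6, -4<-1, -2<1); eliminate day 3.
Row day 3 is strictly dominated by row day 1 (1>-2, 6>4); eliminate day 3.
Column day 2 is strictly dominated by day 1 for the inspectee (1<6, -4<1); eliminate day 2.
Row day 2 is strictly dominated by row day 1 (1>-4); eliminate day 2.
Only (day 1, day 1) remains, with payoff 1.

1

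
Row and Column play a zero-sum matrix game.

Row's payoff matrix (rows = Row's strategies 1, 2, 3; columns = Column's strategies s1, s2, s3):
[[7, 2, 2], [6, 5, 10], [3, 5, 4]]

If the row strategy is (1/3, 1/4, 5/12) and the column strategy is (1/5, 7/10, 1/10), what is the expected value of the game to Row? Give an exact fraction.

Against (1/5, 7/10, 1/10), each row's expected payoff is 1: 3; 2: 57/10; 3: 9/2.
Taking the (1/3, 1/4, 5/12)-weighted average: (1/3)·(3) + (1/4)·(57/10) + (5/12)·(9/2) = 43/10.

43/10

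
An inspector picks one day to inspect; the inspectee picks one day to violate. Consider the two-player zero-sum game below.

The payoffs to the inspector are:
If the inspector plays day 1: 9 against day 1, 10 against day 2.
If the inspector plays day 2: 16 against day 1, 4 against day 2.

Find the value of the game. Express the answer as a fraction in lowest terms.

124/13

Row minima are 9 and 4, so the inspector's maximin is 9; column maxima are 16 and 10, so the inspectee's minimax is 10. These differ, so the equilibrium is in mixed strategies.
Let the inspector play day 1 with probability p. The inspectee is indifferent when 9p + 16(1−p) = 10p + 4(1−p), giving p = 12/13.
Let the inspectee play day 1 with probability q. The inspector is indifferent when 9q + 10(1−q) = 16q + 4(1−q), giving q = 6/13.
The value is 9·(6/13) + (10)·(7/13) = 124/13.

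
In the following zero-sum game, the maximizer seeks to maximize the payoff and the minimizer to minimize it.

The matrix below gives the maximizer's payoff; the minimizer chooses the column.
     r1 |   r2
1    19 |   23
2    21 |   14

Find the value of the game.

Row minima are 19 and 14, so the maximizer's maximin is 19; column maxima are 21 and 23, so the minimizer's minimax is 21. These differ, so the equilibrium is in mixed strategies.
Let the maximizer play 1 with probability p. The minimizer is indifferent when 19p + 21(1−p) = 23p + 14(1−p), giving p = 7/11.
Let the minimizer play r1 with probability q. The maximizer is indifferent when 19q + 23(1−q) = 21q + 14(1−q), giving q = 9/11.
The value is 19·(9/11) + (23)·(2/11) = 217/11.

217/11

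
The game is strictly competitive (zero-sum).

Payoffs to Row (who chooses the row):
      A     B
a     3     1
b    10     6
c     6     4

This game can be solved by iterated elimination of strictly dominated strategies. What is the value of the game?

6

Row a is strictly dominated by row b (10>3, 6>1); eliminate a.
Row c is strictly dominated by row b (10>6, 6>4); eliminate c.
Column A is strictly dominated by B for Column (6<10); eliminate A.
Only (b, B) remains, with payoff 6.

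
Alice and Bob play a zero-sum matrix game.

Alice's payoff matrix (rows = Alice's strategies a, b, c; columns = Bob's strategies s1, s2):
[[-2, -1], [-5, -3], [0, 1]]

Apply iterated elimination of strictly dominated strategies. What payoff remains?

Row a is strictly dominated by row c (0>-2, 1>-1); eliminate a.
Row b is strictly dominated by row c (0>-5, 1>-3); eliminate b.
Column s2 is strictly dominated by s1 for Bob (0<1); eliminate s2.
Only (c, s1) remains, with payoff 0.

0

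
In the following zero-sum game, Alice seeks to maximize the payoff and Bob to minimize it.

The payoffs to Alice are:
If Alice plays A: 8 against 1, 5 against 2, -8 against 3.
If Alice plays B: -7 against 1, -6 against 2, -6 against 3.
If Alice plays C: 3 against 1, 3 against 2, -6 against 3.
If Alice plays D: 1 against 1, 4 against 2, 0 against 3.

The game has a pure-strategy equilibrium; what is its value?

0

Row minima: -8, -7, -6, 0 → Alice's maximin is 0.
Column maxima: 8, 5, 0 → Bob's minimax is 0.
They coincide at (D, 3), so the value is 0.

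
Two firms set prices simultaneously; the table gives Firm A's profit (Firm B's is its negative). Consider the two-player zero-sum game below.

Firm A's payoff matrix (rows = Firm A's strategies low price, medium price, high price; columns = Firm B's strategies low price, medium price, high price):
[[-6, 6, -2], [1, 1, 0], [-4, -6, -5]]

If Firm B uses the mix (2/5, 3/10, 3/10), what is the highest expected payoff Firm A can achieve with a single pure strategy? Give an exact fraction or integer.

7/10

low price: (-6)·(2/5) + (6)·(3/10) + (-2)·(3/10) = -6/5.
medium price: (1)·(2/5) + (1)·(3/10) + (0)·(3/10) = 7/10.
high price: (-4)·(2/5) + (-6)·(3/10) + (-5)·(3/10) = -49/10.
The best pure response is medium price with expected payoff 7/10.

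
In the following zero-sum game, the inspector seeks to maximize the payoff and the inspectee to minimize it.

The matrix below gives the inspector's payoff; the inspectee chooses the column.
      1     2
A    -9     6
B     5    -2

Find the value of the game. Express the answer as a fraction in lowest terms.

6/11

Row minima are -9 and -2, so the inspector's maximin is -2; column maxima are 5 and 6, so the inspectee's minimax is 5. These differ, so the equilibrium is in mixed strategies.
Let the inspector play A with probability p. The inspectee is indifferent when −9p + 5(1−p) = 6p − 2(1−p), giving p = 7/22.
Let the inspectee play 1 with probability q. The inspector is indifferent when −9q + 6(1−q) = 5q − 2(1−q), giving q = 4/11.
The value is -9·(4/11) + (6)·(7/11) = 6/11.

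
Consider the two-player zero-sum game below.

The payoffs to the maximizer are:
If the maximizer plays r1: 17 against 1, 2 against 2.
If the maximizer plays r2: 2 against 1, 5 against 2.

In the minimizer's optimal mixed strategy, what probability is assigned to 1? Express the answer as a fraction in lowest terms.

Row minima are 2 and 2, so the maximizer's maximin is 2; column maxima are 17 and 5, so the minimizer's minimax is 5. These differ, so the equilibrium is in mixed strategies.
Let the minimizer play 1 with probability q. The maximizer is indifferent when 17q + 2(1−q) = 2q + 5(1−q), giving q = 1/6.

1/6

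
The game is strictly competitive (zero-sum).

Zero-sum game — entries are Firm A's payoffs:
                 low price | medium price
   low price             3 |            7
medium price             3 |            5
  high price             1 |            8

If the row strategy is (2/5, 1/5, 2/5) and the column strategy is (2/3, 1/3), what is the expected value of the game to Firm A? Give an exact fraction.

19/5

Against (2/3, 1/3), each row's expected payoff is low price: 13/3; medium price: 11/3; high price: 10/3.
Taking the (2/5, 1/5, 2/5)-weighted average: (2/5)·(13/3) + (1/5)·(11/3) + (2/5)·(10/3) = 19/5.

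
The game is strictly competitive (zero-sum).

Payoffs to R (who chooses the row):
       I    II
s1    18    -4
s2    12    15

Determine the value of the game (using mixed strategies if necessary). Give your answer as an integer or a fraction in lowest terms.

Row minima are -4 and 12, so R's maximin is 12; column maxima are 18 and 15, so C's minimax is 15. These differ, so the equilibrium is in mixed strategies.
Let R play s1 with probability p. C is indifferent when 18p + 12(1−p) = −4p + 15(1−p), giving p = 3/25.
Let C play I with probability q. R is indifferent when 18q − 4(1−q) = 12q + 15(1−q), giving q = 19/25.
The value is 18·(19/25) + (-4)·(6/25) = 318/25.

318/25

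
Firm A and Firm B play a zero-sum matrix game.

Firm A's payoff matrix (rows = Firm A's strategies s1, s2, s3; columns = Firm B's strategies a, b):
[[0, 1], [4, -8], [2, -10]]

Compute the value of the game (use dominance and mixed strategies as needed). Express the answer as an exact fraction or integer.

Row s3 is strictly dominated by row s2, so Firm A never plays it.
The remaining 2×2 game on (s1, s2) × (a, b) has no saddle point. Let Firm A play s1 with probability p; indifference gives 4(1−p) = p − 8(1−p), so p = 12/13.
Similarly Firm B's optimal q on a is 9/13, and the value is 0·(9/13) + (1)·(4/13) = 4/13.

4/13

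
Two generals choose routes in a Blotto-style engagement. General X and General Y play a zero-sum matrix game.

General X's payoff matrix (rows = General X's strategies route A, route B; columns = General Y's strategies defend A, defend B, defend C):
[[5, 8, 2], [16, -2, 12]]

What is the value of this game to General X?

Column defend A is strictly dominated by defend C for General Y (it gives General X more in every row).
The remaining 2×2 game on (route A, route B) × (defend B, defend C) has no saddle point. Let General X play route A with probability p; indifference gives 8p − 2(1−p) = 2p + 12(1−p), so p = 7/10.
Similarly General Y's optimal q on defend B is 1/2, and the value is 8·(1/2) + (2)·(1/2) = 5.

5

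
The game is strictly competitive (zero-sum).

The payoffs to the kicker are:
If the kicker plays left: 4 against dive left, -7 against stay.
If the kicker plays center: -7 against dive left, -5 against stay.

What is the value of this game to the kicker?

-69/13

Row minima are -7 and -7, so the kicker's maximin is -7; column maxima are 4 and -5, so the goalkeeper's minimax is -5. These differ, so the equilibrium is in mixed strategies.
Let the kicker play left with probability p. The goalkeeper is indifferent when 4p − 7(1−p) = −7p − 5(1−p), giving p = 2/13.
Let the goalkeeper play dive left with probability q. The kicker is indifferent when 4q − 7(1−q) = −7q − 5(1−q), giving q = 2/13.
The value is 4·(2/13) + (-7)·(11/13) = -69/13.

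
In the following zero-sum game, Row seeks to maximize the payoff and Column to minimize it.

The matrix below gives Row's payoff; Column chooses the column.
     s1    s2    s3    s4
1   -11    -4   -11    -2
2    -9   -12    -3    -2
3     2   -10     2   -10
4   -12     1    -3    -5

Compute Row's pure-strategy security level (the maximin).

The worst-case payoff for each row is 1: -11, 2: -12, 3: -10, 4: -12.
The best of these is -10.

-10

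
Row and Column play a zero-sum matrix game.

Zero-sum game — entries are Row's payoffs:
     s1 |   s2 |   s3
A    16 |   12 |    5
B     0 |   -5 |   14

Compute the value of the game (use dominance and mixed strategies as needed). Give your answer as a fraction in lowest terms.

193/26

Column s1 is strictly dominated by s2 for Column (it gives Row more in every row).
The remaining 2×2 game on (A, B) × (s2, s3) has no saddle point. Let Row play A with probability p; indifference gives 12p − 5(1−p) = 5p + 14(1−p), so p = 19/26.
Similarly Column's optimal q on s2 is 9/26, and the value is 12·(9/26) + (5)·(17/26) = 193/26.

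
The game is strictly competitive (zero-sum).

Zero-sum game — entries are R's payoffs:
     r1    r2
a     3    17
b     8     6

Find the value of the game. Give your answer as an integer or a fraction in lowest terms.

59/8

Row minima are 3 and 6, so R's maximin is 6; column maxima are 8 and 17, so C's minimax is 8. These differ, so the equilibrium is in mixed strategies.
Let R play a with probability p. C is indifferent when 3p + 8(1−p) = 17p + 6(1−p), giving p = 1/8.
Let C play r1 with probability q. R is indifferent when 3q + 17(1−q) = 8q + 6(1−q), giving q = 11/16.
The value is 3·(11/16) + (17)·(5/16) = 59/8.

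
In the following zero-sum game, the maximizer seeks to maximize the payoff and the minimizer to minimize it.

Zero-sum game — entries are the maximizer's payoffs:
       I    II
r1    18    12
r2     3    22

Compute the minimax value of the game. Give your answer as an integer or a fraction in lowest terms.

Row minima are 12 and 3, so the maximizer's maximin is 12; column maxima are 18 and 22, so the minimizer's minimax is 18. These differ, so the equilibrium is in mixed strategies.
Let the maximizer play r1 with probability p. The minimizer is indifferent when 18p + 3(1−p) = 12p + 22(1−p), giving p = 19/25.
Let the minimizer play I with probability q. The maximizer is indifferent when 18q + 12(1−q) = 3q + 22(1−q), giving q = 2/5.
The value is 18·(2/5) + (12)·(3/5) = 72/5.

72/5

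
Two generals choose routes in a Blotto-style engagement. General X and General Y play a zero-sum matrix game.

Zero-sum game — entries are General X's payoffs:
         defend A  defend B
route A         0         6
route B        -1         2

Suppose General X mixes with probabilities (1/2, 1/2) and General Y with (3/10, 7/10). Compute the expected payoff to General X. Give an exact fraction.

Against (3/10, 7/10), each row's expected payoff is route A: 21/5; route B: 11/10.
Taking the (1/2, 1/2)-weighted average: (1/2)·(21/5) + (1/2)·(11/10) = 53/20.

53/20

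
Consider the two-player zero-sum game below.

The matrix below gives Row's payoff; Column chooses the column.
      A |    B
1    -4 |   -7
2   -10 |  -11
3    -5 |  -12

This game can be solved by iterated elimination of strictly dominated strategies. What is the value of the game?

-7

Column A is strictly dominated by B for Column (-7<-4, -11<-10, -12<-5); eliminate A.
Row 2 is strictly dominated by row 1 (-7>-11); eliminate 2.
Row 3 is strictly dominated by row 1 (-7>-12); eliminate 3.
Only (1, B) remains, with payoff -7.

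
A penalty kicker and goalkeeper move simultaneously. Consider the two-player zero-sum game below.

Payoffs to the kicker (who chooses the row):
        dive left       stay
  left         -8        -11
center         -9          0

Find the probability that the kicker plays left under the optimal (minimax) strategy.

Row minima are -11 and -9, so the kicker's maximin is -9; column maxima are -8 and 0, so the goalkeeper's minimax is -8. These differ, so the equilibrium is in mixed strategies.
Let the kicker play left with probability p. The goalkeeper is indifferent when −8p − 9(1−p) = −11p, giving p = 3/4.

3/4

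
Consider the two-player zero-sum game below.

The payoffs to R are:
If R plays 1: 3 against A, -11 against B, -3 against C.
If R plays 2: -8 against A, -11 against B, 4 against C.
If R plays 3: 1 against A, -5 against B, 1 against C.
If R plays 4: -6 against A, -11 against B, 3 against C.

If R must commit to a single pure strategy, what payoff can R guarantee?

-5

The worst-case payoff for each row is 1: -11, 2: -11, 3: -5, 4: -11.
The best of these is -5.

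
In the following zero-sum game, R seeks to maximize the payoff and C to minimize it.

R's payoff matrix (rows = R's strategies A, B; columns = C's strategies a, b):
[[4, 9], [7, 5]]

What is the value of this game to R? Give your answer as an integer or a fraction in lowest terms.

Row minima are 4 and 5, so R's maximin is 5; column maxima are 7 and 9, so C's minimax is 7. These differ, so the equilibrium is in mixed strategies.
Let R play A with probability p. C is indifferent when 4p + 7(1−p) = 9p + 5(1−p), giving p = 2/7.
Let C play a with probability q. R is indifferent when 4q + 9(1−q) = 7q + 5(1−q), giving q = 4/7.
The value is 4·(4/7) + (9)·(3/7) = 43/7.

43/7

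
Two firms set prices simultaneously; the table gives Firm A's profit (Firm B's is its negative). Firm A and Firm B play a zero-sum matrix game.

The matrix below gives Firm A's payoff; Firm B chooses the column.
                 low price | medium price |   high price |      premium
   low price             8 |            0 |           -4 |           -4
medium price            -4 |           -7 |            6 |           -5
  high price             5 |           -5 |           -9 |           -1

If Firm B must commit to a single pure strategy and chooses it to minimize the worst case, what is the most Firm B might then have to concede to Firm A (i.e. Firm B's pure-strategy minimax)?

The worst case (largest entry) in each column is low price: 8, medium price: 0, high price: 6, premium: -1.
The best (smallest) of these is -1.

-1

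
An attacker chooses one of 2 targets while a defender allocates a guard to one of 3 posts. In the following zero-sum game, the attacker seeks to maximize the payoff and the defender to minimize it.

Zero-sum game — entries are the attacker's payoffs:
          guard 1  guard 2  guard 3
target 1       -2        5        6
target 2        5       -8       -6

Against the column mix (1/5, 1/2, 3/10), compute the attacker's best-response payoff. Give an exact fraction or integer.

target 1: (-2)·(1/5) + (5)·(1/2) + (6)·(3/10) = 39/10.
target 2: (5)·(1/5) + (-8)·(1/2) + (-6)·(3/10) = -24/5.
The best pure response is target 1 with expected payoff 39/10.

39/10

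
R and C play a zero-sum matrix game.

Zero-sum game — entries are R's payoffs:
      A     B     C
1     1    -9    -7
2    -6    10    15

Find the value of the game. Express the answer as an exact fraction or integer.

Column C is strictly dominated by B for C (it gives R more in every row).
The remaining 2×2 game on (1, 2) × (A, B) has no saddle point. Let R play 1 with probability p; indifference gives p − 6(1−p) = −9p + 10(1−p), so p = 8/13.
Similarly C's optimal q on A is 19/26, and the value is 1·(19/26) + (-9)·(7/26) = -22/13.

-22/13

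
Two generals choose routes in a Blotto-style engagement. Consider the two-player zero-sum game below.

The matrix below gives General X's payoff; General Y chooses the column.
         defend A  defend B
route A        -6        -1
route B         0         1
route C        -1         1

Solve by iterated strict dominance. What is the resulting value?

Row route A is strictly dominated by row route B (0>-6, 1>-1); eliminate route A.
Column defend B is strictly dominated by defend A for General Y (0<1, -1<1); eliminate defend B.
Row route C is strictly dominated by row route B (0>-1); eliminate route C.
Only (route B, defend A) remains, with payoff 0.

0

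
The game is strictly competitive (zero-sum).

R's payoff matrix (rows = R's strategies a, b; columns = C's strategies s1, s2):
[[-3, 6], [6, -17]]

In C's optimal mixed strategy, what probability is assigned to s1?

Row minima are -3 and -17, so R's maximin is -3; column maxima are 6 and 6, so C's minimax is 6. These differ, so the equilibrium is in mixed strategies.
Let C play s1 with probability q. R is indifferent when −3q + 6(1−q) = 6q − 17(1−q), giving q = 23/32.

23/32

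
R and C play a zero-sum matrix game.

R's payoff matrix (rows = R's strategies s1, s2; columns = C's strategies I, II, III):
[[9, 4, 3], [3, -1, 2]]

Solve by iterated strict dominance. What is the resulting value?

3

Row s2 is strictly dominated by row s1 (9>3, 4>-1, 3>2); eliminate s2.
Column II is strictly dominated by III for C (3<4); eliminate II.
Column I is strictly dominated by III for C (3<9); eliminate I.
Only (s1, III) remains, with payoff 3.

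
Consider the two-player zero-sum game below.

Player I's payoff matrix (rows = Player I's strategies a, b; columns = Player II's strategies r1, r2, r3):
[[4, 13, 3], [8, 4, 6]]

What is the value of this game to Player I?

Column r1 is strictly dominated by r3 for Player II (it gives Player I more in every row).
The remaining 2×2 game on (a, b) × (r2, r3) has no saddle point. Let Player I play a with probability p; indifference gives 13p + 4(1−p) = 3p + 6(1−p), so p = 1/6.
Similarly Player II's optimal q on r2 is 1/4, and the value is 13·(1/4) + (3)·(3/4) = 11/2.

11/2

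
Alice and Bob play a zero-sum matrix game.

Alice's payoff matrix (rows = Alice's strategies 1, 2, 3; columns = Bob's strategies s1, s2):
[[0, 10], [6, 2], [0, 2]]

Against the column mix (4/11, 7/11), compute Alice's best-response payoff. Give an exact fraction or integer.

1: (0)·(4/11) + (10)·(7/11) = 70/11.
2: (6)·(4/11) + (2)·(7/11) = 38/11.
3: (0)·(4/11) + (2)·(7/11) = 14/11.
The best pure response is 1 with expected payoff 70/11.

70/11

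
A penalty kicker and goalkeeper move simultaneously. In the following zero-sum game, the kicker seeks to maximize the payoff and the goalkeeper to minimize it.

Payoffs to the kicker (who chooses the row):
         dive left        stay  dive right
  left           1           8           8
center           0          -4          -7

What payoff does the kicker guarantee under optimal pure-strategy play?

1

Row minima: 1, -7 → the kicker's maximin is 1.
Column maxima: 1, 8, 8 → the goalkeeper's minimax is 1.
They coincide at (left, dive left), so the value is 1.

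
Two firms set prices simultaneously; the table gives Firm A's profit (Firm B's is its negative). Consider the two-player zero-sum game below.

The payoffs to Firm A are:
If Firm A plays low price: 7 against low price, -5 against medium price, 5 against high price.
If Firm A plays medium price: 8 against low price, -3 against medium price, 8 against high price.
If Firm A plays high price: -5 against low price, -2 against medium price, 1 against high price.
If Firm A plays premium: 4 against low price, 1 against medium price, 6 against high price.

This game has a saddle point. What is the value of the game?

1

Row minima: -5, -3, -5, 1 → Firm A's maximin is 1.
Column maxima: 8, 1, 8 → Firm B's minimax is 1.
They coincide at (premium, medium price), so the value is 1.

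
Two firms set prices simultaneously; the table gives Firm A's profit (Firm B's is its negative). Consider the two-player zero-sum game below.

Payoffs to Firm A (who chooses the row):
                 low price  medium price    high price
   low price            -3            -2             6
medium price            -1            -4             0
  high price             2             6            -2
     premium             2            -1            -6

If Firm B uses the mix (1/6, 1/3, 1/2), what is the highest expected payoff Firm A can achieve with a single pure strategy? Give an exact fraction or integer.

low price: (-3)·(1/6) + (-2)·(1/3) + (6)·(1/2) = 11/6.
medium price: (-1)·(1/6) + (-4)·(1/3) + (0)·(1/2) = -3/2.
high price: (2)·(1/6) + (6)·(1/3) + (-2)·(1/2) = 4/3.
premium: (2)·(1/6) + (-1)·(1/3) + (-6)·(1/2) = -3.
The best pure response is low price with expected payoff 11/6.

11/6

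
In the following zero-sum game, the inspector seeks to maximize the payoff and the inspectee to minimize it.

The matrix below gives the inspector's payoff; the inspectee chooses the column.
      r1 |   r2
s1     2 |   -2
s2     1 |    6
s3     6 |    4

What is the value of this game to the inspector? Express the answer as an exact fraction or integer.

Row s1 is strictly dominated by row s3, so the inspector never plays it.
The remaining 2×2 game on (s2, s3) × (r1, r2) has no saddle point. Let the inspector play s2 with probability p; indifference gives p + 6(1−p) = 6p + 4(1−p), so p = 2/7.
Similarly the inspectee's optimal q on r1 is 2/7, and the value is 1·(2/7) + (6)·(5/7) = 32/7.

32/7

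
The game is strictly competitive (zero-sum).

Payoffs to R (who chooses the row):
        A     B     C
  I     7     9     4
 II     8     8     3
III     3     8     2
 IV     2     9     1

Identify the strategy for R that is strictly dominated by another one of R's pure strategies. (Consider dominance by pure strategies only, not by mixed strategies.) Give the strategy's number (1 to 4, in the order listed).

Compare III with I: 7 > 3, 9 > 8, 4 > 2.
So I strictly dominates III for R; III is strictly dominated.

3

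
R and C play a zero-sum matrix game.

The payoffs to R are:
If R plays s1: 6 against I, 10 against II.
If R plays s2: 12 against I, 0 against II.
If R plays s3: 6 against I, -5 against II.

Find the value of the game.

Row s3 is strictly dominated by row s2, so R never plays it.
The remaining 2×2 game on (s1, s2) × (I, II) has no saddle point. Let R play s1 with probability p; indifference gives 6p + 12(1−p) = 10p, so p = 3/4.
Similarly C's optimal q on I is 5/8, and the value is 6·(5/8) + (10)·(3/8) = 15/2.

15/2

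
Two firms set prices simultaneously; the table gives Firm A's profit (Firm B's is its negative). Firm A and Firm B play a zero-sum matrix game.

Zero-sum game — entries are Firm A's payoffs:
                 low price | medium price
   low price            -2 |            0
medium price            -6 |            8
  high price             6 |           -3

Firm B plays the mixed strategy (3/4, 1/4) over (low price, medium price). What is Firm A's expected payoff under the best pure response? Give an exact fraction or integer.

15/4

low price: (-2)·(3/4) + (0)·(1/4) = -3/2.
medium price: (-6)·(3/4) + (8)·(1/4) = -5/2.
high price: (6)·(3/4) + (-3)·(1/4) = 15/4.
The best pure response is high price with expected payoff 15/4.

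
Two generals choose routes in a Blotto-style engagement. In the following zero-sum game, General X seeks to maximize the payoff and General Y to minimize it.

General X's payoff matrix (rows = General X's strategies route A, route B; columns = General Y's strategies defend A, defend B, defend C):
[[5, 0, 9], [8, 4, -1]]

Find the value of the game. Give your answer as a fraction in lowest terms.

18/7

Column defend A is strictly dominated by defend B for General Y (it gives General X more in every row).
The remaining 2×2 game on (route A, route B) × (defend B, defend C) has no saddle point. Let General X play route A with probability p; indifference gives 4(1−p) = 9p − (1−p), so p = 5/14.
Similarly General Y's optimal q on defend B is 5/7, and the value is 0·(5/7) + (9)·(2/7) = 18/7.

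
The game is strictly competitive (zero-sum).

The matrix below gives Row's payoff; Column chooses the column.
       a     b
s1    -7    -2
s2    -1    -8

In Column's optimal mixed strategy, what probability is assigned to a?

Row minima are -7 and -8, so Row's maximin is -7; column maxima are -1 and -2, so Column's minimax is -2. These differ, so the equilibrium is in mixed strategies.
Let Column play a with probability q. Row is indifferent when −7q − 2(1−q) = −q − 8(1−q), giving q = 1/2.

1/2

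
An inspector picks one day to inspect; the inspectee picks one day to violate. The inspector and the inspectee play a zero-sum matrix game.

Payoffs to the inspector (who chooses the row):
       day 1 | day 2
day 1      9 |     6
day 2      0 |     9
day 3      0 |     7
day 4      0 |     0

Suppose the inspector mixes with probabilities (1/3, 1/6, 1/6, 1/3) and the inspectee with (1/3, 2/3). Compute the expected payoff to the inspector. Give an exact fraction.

Against (1/3, 2/3), each row's expected payoff is day 1: 7; day 2: 6; day 3: 14/3; day 4: 0.
Taking the (1/3, 1/6, 1/6, 1/3)-weighted average: (1/3)·(7) + (1/6)·(6) + (1/6)·(14/3) + (1/3)·(0) = 37/9.

37/9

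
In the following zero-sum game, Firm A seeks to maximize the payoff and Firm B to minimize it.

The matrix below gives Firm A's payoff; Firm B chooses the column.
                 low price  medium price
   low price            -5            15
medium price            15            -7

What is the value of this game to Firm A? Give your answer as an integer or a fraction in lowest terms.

95/21

Row minima are -5 and -7, so Firm A's maximin is -5; column maxima are 15 and 15, so Firm B's minimax is 15. These differ, so the equilibrium is in mixed strategies.
Let Firm A play low price with probability p. Firm B is indifferent when −5p + 15(1−p) = 15p − 7(1−p), giving p = 11/21.
Let Firm B play low price with probability q. Firm A is indifferent when −5q + 15(1−q) = 15q − 7(1−q), giving q = 11/21.
The value is -5·(11/21) + (15)·(10/21) = 95/21.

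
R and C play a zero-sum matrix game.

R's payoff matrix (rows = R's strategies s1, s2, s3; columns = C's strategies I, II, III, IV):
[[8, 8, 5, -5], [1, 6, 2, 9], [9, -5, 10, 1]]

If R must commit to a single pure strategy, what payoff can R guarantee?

1

The worst-case payoff for each row is s1: -5, s2: 1, s3: -5.
The best of these is 1.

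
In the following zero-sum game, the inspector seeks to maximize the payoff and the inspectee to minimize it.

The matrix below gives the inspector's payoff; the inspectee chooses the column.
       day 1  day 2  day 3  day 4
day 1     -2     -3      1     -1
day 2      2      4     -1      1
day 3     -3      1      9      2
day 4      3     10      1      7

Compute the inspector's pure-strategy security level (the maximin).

1

The worst-case payoff for each row is day 1: -3, day 2: -1, day 3: -3, day 4: 1.
The best of these is 1.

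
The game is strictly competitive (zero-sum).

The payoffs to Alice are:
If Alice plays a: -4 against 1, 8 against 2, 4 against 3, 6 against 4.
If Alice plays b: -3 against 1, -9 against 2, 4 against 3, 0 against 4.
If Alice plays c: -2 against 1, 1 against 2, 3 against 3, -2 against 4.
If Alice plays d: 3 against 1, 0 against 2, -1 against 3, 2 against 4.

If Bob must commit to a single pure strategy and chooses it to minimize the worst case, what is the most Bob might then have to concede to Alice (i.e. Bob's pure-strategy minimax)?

The worst case (largest entry) in each column is 1: 3, 2: 8, 3: 4, 4: 6.
The best (smallest) of these is 3.

3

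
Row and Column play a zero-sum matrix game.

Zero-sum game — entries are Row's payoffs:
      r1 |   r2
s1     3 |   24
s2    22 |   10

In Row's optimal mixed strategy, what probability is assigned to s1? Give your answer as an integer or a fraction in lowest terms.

4/11

Row minima are 3 and 10, so Row's maximin is 10; column maxima are 22 and 24, so Column's minimax is 22. These differ, so the equilibrium is in mixed strategies.
Let Row play s1 with probability p. Column is indifferent when 3p + 22(1−p) = 24p + 10(1−p), giving p = 4/11.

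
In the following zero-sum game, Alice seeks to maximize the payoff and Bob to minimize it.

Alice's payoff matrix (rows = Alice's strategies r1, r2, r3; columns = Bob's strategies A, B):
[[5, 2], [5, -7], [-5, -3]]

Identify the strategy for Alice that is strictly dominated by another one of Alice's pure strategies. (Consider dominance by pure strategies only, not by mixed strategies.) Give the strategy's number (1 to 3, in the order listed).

3

Compare r3 with r1: 5 > -5, 2 > -3.
So r1 strictly dominates r3 for Alice; r3 is strictly dominated.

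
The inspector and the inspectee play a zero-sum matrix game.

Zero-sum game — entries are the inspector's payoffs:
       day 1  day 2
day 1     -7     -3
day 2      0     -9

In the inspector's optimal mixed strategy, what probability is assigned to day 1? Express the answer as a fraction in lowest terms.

Row minima are -7 and -9, so the inspector's maximin is -7; column maxima are 0 and -3, so the inspectee's minimax is -3. These differ, so the equilibrium is in mixed strategies.
Let the inspector play day 1 with probability p. The inspectee is indifferent when −7p = −3p − 9(1−p), giving p = 9/13.

9/13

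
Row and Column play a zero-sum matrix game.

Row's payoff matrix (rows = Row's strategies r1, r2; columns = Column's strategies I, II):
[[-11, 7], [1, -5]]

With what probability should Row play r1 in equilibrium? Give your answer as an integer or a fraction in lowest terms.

Row minima are -11 and -5, so Row's maximin is -5; column maxima are 1 and 7, so Column's minimax is 1. These differ, so the equilibrium is in mixed strategies.
Let Row play r1 with probability p. Column is indifferent when −11p + (1−p) = 7p − 5(1−p), giving p = 1/4.

1/4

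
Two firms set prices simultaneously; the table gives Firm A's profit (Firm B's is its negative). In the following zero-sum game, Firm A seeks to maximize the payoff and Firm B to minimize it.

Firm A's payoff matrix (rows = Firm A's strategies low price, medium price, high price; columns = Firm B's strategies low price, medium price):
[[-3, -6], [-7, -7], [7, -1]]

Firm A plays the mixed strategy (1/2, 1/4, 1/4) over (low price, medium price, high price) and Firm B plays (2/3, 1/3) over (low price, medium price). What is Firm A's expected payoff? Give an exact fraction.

Against (2/3, 1/3), each row's expected payoff is low price: -4; medium price: -7; high price: 13/3.
Taking the (1/2, 1/4, 1/4)-weighted average: (1/2)·(-4) + (1/4)·(-7) + (1/4)·(13/3) = -8/3.

-8/3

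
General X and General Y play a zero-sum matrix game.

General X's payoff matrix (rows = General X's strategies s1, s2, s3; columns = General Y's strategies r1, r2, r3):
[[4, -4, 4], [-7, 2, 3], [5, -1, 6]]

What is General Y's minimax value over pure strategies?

The worst case (largest entry) in each column is r1: 5, r2: 2, r3: 6.
The best (smallest) of these is 2.

2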